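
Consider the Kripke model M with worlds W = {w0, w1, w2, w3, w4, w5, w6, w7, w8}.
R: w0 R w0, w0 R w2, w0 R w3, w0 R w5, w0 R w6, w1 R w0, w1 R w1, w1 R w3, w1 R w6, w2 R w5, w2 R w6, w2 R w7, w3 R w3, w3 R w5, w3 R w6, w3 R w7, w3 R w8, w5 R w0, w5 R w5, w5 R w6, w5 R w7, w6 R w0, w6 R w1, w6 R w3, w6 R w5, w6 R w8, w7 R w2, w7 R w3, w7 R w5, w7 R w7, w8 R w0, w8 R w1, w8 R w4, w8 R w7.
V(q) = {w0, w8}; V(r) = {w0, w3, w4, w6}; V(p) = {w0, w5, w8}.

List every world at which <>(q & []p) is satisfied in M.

Let φ = <>(q & []p). Evaluate φ at each world:
  w0 (successors {w0, w2, w3, w5, w6}): φ is false.
  w1 (successors {w0, w1, w3, w6}): φ is false.
  w2 (successors {w5, w6, w7}): φ is false.
  w3 (successors {w3, w5, w6, w7, w8}): φ is false.
  w4 (successors ∅): φ is false.
  w5 (successors {w0, w5, w6, w7}): φ is false.
  w6 (successors {w0, w1, w3, w5, w8}): φ is false.
  w7 (successors {w2, w3, w5, w7}): φ is false.
  w8 (successors {w0, w1, w4, w7}): φ is false.
For instance, at w7:
  At w7: <>(q & []p) requires q & []p at some successor in {w2, w3, w5, w7}.
    At w2: q & []p is false.
    At w3: q & []p is false.
    At w5: q & []p is false.
    At w7: q & []p is false.
  So <>(q & []p) is false at w7.
Satisfying worlds: none.

none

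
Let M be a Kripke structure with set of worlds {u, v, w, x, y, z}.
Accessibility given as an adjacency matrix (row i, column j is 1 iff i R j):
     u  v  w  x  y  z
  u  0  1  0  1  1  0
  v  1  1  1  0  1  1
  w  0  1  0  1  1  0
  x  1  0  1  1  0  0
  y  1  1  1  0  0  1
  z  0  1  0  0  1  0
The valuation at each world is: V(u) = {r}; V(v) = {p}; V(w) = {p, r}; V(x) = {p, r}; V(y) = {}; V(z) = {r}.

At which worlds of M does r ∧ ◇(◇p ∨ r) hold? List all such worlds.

Let φ = r ∧ ◇(◇p ∨ r). Evaluate φ at each world:
  u (successors {v, x, y}): φ is true.
  v (successors {u, v, w, y, z}): φ is false.
  w (successors {v, x, y}): φ is true.
  x (successors {u, w, x}): φ is true.
  y (successors {u, v, w, z}): φ is false.
  z (successors {v, y}): φ is true.
For instance, at u:
  At u: r is true, ◇(◇p ∨ r) is true, so r ∧ ◇(◇p ∨ r) is true.
    At u: ◇(◇p ∨ r) requires ◇p ∨ r at some successor in {v, x, y}.
      ◇p ∨ r holds at v, so ◇(◇p ∨ r) is true at u.
Satisfying worlds: {u, w, x, z}

u, w, x, z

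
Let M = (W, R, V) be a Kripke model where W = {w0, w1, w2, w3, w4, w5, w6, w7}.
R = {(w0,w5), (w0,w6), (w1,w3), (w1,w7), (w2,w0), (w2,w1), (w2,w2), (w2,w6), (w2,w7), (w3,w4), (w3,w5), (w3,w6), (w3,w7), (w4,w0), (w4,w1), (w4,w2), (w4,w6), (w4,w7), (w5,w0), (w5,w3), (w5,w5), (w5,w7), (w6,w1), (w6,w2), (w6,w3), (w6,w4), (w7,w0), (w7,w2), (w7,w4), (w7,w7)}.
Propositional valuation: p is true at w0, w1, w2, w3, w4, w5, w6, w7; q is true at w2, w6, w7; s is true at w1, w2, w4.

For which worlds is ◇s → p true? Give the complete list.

Let φ = ◇s → p. Evaluate φ at each world:
  w0 (successors {w5, w6}): φ is true.
  w1 (successors {w3, w7}): φ is true.
  w2 (successors {w0, w1, w2, w6, w7}): φ is true.
  w3 (successors {w4, w5, w6, w7}): φ is true.
  w4 (successors {w0, w1, w2, w6, w7}): φ is true.
  w5 (successors {w0, w3, w5, w7}): φ is true.
  w6 (successors {w1, w2, w3, w4}): φ is true.
  w7 (successors {w0, w2, w4, w7}): φ is true.
For instance, at w3:
  At w3: ◇s is true, p is true, so ◇s → p is true.
    At w3: ◇s requires s at some successor in {w4, w5, w6, w7}.
      s holds at w4, so ◇s is true at w3.
Satisfying worlds: {w0, w1, w2, w3, w4, w5, w6, w7}

w0, w1, w2, w3, w4, w5, w6, w7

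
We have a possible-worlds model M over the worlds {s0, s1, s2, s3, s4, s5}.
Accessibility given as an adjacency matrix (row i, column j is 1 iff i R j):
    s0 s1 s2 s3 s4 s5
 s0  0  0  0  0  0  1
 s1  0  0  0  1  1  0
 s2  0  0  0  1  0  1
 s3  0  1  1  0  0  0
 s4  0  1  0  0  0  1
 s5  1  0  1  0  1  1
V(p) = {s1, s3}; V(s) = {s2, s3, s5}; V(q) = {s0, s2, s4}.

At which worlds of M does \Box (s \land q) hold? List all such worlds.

none

Let φ = \Box (s \land q). Evaluate φ at each world:
  s0 (successors {s5}): φ is false.
  s1 (successors {s3, s4}): φ is false.
  s2 (successors {s3, s5}): φ is false.
  s3 (successors {s1, s2}): φ is false.
  s4 (successors {s1, s5}): φ is false.
  s5 (successors {s0, s2, s4, s5}): φ is false.
For instance, at s4:
  At s4: \Box (s \land q) requires s \land q at every successor {s1, s5}.
    s \land q fails at s1, so \Box (s \land q) is false at s4.
Satisfying worlds: none.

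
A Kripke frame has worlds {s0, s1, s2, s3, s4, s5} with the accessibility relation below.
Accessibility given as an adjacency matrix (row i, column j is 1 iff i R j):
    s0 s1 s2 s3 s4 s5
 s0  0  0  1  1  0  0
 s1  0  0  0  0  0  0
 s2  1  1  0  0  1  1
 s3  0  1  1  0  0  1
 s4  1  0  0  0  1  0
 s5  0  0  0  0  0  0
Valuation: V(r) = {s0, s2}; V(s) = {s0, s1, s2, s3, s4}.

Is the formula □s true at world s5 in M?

Yes

At s5: no accessible worlds, so □s holds vacuously.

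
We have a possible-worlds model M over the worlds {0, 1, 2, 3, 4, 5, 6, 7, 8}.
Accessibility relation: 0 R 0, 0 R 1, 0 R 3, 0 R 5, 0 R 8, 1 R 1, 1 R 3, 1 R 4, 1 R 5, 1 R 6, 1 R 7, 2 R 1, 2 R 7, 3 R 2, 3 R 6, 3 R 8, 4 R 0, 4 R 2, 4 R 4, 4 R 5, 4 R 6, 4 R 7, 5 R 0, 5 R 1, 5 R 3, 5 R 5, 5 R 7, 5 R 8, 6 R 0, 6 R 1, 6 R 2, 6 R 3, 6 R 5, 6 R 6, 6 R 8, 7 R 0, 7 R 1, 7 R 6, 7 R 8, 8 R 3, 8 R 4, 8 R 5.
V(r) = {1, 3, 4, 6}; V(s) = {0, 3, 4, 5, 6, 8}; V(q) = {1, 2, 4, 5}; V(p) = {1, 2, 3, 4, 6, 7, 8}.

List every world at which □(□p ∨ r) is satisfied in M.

Recall that □ψ holds at a world iff ψ holds at every accessible world, and ◇ψ holds iff ψ holds at some accessible world.
Let φ = □(□p ∨ r). Evaluate φ at each world:
  0 (successors {0, 1, 3, 5, 8}): φ is false.
  1 (successors {1, 3, 4, 5, 6, 7}): φ is false.
  2 (successors {1, 7}): φ is false.
  3 (successors {2, 6, 8}): φ is false.
  4 (successors {0, 2, 4, 5, 6, 7}): φ is false.
  5 (successors {0, 1, 3, 5, 7, 8}): φ is false.
  6 (successors {0, 1, 2, 3, 5, 6, 8}): φ is false.
  7 (successors {0, 1, 6, 8}): φ is false.
  8 (successors {3, 4, 5}): φ is false.
For instance, at 3:
  At 3: □(□p ∨ r) requires □p ∨ r at every successor {2, 6, 8}.
    □p ∨ r fails at 8, so □(□p ∨ r) is false at 3.
      At 8: □p is false, r is false, so □p ∨ r is false.
Satisfying worlds: none.

none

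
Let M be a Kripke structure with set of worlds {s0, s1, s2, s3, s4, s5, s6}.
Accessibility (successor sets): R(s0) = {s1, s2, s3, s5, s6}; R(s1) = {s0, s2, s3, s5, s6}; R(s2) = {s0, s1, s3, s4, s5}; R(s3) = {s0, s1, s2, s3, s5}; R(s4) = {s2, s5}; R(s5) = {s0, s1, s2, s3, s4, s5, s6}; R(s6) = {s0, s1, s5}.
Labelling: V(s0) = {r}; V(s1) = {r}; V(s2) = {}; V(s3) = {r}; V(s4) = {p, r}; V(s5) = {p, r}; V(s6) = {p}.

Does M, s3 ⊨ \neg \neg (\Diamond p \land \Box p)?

No

At s3: \neg (\Diamond p \land \Box p) is true, so \neg \neg (\Diamond p \land \Box p) is false.
  At s3: \Diamond p \land \Box p is false, so \neg (\Diamond p \land \Box p) is true.
    At s3: \Diamond p is true, \Box p is false, so \Diamond p \land \Box p is false.
      At s3: \Diamond p requires p at some successor in {s0, s1, s2, s3, s5}.
        p holds at s5, so \Diamond p is true at s3.
      At s3: \Box p requires p at every successor {s0, s1, s2, s3, s5}.
        p fails at s0, so \Box p is false at s3.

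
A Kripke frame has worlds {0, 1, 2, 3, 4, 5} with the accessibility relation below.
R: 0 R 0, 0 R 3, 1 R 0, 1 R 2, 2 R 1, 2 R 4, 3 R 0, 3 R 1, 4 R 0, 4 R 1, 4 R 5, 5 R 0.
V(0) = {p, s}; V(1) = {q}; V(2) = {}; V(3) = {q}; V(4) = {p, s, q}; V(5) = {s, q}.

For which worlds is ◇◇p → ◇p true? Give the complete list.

0, 1, 2, 3, 4, 5

Let φ = ◇◇p → ◇p. Evaluate φ at each world:
  0 (successors {0, 3}): φ is true.
  1 (successors {0, 2}): φ is true.
  2 (successors {1, 4}): φ is true.
  3 (successors {0, 1}): φ is true.
  4 (successors {0, 1, 5}): φ is true.
  5 (successors {0}): φ is true.
For instance, at 1:
  At 1: ◇◇p is true, ◇p is true, so ◇◇p → ◇p is true.
    At 1: ◇◇p requires ◇p at some successor in {0, 2}.
      ◇p holds at 0, so ◇◇p is true at 1.
    At 1: ◇p requires p at some successor in {0, 2}.
      p holds at 0, so ◇p is true at 1.
Satisfying worlds: {0, 1, 2, 3, 4, 5}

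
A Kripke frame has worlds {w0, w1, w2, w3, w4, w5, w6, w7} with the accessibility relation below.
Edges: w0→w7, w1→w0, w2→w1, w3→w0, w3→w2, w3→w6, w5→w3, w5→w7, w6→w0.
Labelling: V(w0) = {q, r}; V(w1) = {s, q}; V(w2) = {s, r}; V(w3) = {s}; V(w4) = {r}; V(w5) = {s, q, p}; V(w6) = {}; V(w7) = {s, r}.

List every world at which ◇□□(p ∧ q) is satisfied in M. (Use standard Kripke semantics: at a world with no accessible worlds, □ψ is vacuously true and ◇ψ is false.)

Recall that □ψ holds at a world iff ψ holds at every accessible world, and ◇ψ holds iff ψ holds at some accessible world.
Let φ = ◇□□(p ∧ q). Evaluate φ at each world:
  w0 (successors {w7}): φ is true.
  w1 (successors {w0}): φ is true.
  w2 (successors {w1}): φ is false.
  w3 (successors {w0, w2, w6}): φ is true.
  w4 (successors ∅): φ is false.
  w5 (successors {w3, w7}): φ is true.
  w6 (successors {w0}): φ is true.
  w7 (successors ∅): φ is false.
For instance, at w2:
  At w2: ◇□□(p ∧ q) requires □□(p ∧ q) at some successor in {w1}.
    At w1: □□(p ∧ q) is false.
  So ◇□□(p ∧ q) is false at w2.
Satisfying worlds: {w0, w1, w3, w5, w6}

w0, w1, w3, w5, w6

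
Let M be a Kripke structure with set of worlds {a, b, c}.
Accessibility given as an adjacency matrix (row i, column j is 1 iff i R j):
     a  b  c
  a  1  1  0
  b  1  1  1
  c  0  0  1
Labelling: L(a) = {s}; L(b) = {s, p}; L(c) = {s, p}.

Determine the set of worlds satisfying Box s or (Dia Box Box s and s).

a, b, c

Let φ = Box s or (Dia Box Box s and s). Evaluate φ at each world:
  a (successors {a, b}): φ is true.
  b (successors {a, b, c}): φ is true.
  c (successors {c}): φ is true.
For instance, at b:
  At b: Box s is true, Dia Box Box s and s is true, so Box s or (Dia Box Box s and s) is true.
    At b: Box s requires s at every successor {a, b, c}.
      At a: s is true.
      At b: s is true.
      At c: s is true.
    So Box s is true at b.
    At b: Dia Box Box s is true, s is true, so Dia Box Box s and s is true.
      At b: Dia Box Box s requires Box Box s at some successor in {a, b, c}.
        Box Box s holds at a, so Dia Box Box s is true at b.
Satisfying worlds: {a, b, c}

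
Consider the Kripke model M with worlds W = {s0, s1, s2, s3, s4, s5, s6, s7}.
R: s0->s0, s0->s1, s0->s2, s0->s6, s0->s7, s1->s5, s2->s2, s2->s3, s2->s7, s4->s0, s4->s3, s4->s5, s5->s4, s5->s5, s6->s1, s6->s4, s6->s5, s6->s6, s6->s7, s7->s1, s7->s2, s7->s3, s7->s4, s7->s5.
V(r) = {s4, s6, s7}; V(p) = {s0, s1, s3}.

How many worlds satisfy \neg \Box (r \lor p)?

7

Let φ = \neg \Box (r \lor p). Evaluate φ at each world:
  s0 (successors {s0, s1, s2, s6, s7}): φ is true.
  s1 (successors {s5}): φ is true.
  s2 (successors {s2, s3, s7}): φ is true.
  s3 (successors ∅): φ is false.
  s4 (successors {s0, s3, s5}): φ is true.
  s5 (successors {s4, s5}): φ is true.
  s6 (successors {s1, s4, s5, s6, s7}): φ is true.
  s7 (successors {s1, s2, s3, s4, s5}): φ is true.
For instance, at s1:
  At s1: \Box (r \lor p) is false, so \neg \Box (r \lor p) is true.
    At s1: \Box (r \lor p) requires r \lor p at every successor {s5}.
      r \lor p fails at s5, so \Box (r \lor p) is false at s1.
Satisfying worlds: {s0, s1, s2, s4, s5, s6, s7}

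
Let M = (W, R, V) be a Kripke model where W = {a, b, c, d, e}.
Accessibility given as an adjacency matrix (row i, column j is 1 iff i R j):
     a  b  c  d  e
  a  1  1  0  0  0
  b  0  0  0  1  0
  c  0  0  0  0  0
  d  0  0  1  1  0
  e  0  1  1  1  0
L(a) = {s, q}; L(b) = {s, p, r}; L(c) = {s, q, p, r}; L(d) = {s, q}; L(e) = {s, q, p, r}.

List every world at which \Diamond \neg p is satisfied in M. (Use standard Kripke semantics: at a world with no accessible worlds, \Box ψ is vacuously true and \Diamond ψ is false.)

Let φ = \Diamond \neg p. Evaluate φ at each world:
  a (successors {a, b}): φ is true.
  b (successors {d}): φ is true.
  c (successors ∅): φ is false.
  d (successors {c, d}): φ is true.
  e (successors {b, c, d}): φ is true.
For instance, at e:
  At e: \Diamond \neg p requires \neg p at some successor in {b, c, d}.
    \neg p holds at d, so \Diamond \neg p is true at e.
Satisfying worlds: {a, b, d, e}

a, b, d, e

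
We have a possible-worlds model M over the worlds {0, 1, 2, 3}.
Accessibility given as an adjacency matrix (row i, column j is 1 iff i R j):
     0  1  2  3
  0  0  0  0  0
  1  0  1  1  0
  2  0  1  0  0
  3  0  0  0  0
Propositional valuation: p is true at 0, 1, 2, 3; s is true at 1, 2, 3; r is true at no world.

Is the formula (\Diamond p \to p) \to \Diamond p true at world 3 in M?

Recall that \Diamond ψ holds at a world iff ψ holds at some accessible world.
At 3: \Diamond p \to p is true, \Diamond p is false, so (\Diamond p \to p) \to \Diamond p is false.
  At 3: \Diamond p is false, p is true, so \Diamond p \to p is true.
    At 3: no accessible worlds, so \Diamond p is false.
  At 3: no accessible worlds, so \Diamond p is false.

No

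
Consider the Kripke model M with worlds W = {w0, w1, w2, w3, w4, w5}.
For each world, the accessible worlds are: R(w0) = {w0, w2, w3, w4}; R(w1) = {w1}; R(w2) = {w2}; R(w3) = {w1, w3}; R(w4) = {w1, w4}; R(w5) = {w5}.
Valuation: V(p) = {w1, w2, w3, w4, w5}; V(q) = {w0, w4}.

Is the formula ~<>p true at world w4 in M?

No

Recall that <>ψ holds at a world iff ψ holds at some accessible world.
At w4: <>p is true, so ~<>p is false.
  At w4: <>p requires p at some successor in {w1, w4}.
    p holds at w1, so <>p is true at w4.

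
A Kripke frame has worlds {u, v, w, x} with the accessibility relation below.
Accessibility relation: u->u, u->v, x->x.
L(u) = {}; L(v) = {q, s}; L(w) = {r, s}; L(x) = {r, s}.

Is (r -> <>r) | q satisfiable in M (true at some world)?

Yes

Let φ = (r -> <>r) | q. Evaluate φ at each world:
  u (successors {u, v}): φ is true.
  v (successors ∅): φ is true.
  w (successors ∅): φ is false.
  x (successors {x}): φ is true.
Detail at u (witness):
  At u: r -> <>r is true, q is false, so (r -> <>r) | q is true.
    At u: r is false, <>r is false, so r -> <>r is true.
      At u: <>r requires r at some successor in {u, v}.
        At u: r is false.
        At v: r is false.
      So <>r is false at u.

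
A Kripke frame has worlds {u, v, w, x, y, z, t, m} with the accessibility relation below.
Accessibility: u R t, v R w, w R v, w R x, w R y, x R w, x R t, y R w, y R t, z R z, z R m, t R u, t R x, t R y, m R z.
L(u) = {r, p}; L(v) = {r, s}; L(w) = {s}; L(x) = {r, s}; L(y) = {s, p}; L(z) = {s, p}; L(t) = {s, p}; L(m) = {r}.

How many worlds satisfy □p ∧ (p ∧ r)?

1

Recall that □ψ holds at a world iff ψ holds at every accessible world, and ◇ψ holds iff ψ holds at some accessible world.
Let φ = □p ∧ (p ∧ r). Evaluate φ at each world:
  u (successors {t}): φ is true.
  v (successors {w}): φ is false.
  w (successors {v, x, y}): φ is false.
  x (successors {w, t}): φ is false.
  y (successors {w, t}): φ is false.
  z (successors {z, m}): φ is false.
  t (successors {u, x, y}): φ is false.
  m (successors {z}): φ is false.
For instance, at t:
  At t: □p is false, p ∧ r is false, so □p ∧ (p ∧ r) is false.
    At t: □p requires p at every successor {u, x, y}.
      p fails at x, so □p is false at t.
Satisfying worlds: {u}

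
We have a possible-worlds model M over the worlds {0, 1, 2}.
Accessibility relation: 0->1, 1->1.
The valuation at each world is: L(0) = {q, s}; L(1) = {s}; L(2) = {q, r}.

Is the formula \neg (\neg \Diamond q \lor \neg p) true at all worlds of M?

No

Let φ = \neg (\neg \Diamond q \lor \neg p). Evaluate φ at each world:
  0 (successors {1}): φ is false.
  1 (successors {1}): φ is false.
  2 (successors ∅): φ is false.
Detail at 0 (counterexample):
  At 0: \neg \Diamond q \lor \neg p is true, so \neg (\neg \Diamond q \lor \neg p) is false.
    At 0: \neg \Diamond q is true, \neg p is true, so \neg \Diamond q \lor \neg p is true.
      At 0: \Diamond q is false, so \neg \Diamond q is true.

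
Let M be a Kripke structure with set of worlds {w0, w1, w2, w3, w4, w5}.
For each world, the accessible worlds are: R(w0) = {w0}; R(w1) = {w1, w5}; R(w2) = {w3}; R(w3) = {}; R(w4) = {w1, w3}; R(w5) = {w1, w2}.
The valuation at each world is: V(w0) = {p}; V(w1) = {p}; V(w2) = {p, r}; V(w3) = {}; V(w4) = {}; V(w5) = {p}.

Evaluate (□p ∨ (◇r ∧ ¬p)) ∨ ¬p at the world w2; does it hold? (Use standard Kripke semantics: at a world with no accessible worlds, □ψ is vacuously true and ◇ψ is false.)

At w2: □p ∨ (◇r ∧ ¬p) is false, ¬p is false, so (□p ∨ (◇r ∧ ¬p)) ∨ ¬p is false.
  At w2: □p is false, ◇r ∧ ¬p is false, so □p ∨ (◇r ∧ ¬p) is false.
    At w2: □p requires p at every successor {w3}.
      p fails at w3, so □p is false at w2.
    At w2: ◇r is false, ¬p is false, so ◇r ∧ ¬p is false.
      At w2: ◇r requires r at some successor in {w3}.
        At w3: r is false.
      So ◇r is false at w2.

No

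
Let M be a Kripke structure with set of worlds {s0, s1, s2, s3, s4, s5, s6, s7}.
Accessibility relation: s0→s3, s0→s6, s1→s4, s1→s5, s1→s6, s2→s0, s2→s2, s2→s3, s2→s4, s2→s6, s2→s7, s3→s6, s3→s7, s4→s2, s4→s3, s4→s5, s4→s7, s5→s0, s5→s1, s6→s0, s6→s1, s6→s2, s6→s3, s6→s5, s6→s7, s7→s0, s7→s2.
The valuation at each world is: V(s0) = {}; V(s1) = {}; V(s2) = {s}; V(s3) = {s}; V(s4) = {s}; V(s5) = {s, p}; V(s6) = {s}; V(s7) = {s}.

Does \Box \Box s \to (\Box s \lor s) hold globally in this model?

Recall that \Box ψ holds at a world iff ψ holds at every accessible world, and \Diamond ψ holds iff ψ holds at some accessible world.
Let φ = \Box \Box s \to (\Box s \lor s). Evaluate φ at each world:
  s0 (successors {s3, s6}): φ is true.
  s1 (successors {s4, s5, s6}): φ is true.
  s2 (successors {s0, s2, s3, s4, s6, s7}): φ is true.
  s3 (successors {s6, s7}): φ is true.
  s4 (successors {s2, s3, s5, s7}): φ is true.
  s5 (successors {s0, s1}): φ is true.
  s6 (successors {s0, s1, s2, s3, s5, s7}): φ is true.
  s7 (successors {s0, s2}): φ is true.
For instance, at s5:
  At s5: \Box \Box s is true, \Box s \lor s is true, so \Box \Box s \to (\Box s \lor s) is true.
    At s5: \Box \Box s requires \Box s at every successor {s0, s1}.
      At s0: \Box s is true.
      At s1: \Box s is true.
    So \Box \Box s is true at s5.
    At s5: \Box s is false, s is true, so \Box s \lor s is true.
      At s5: \Box s requires s at every successor {s0, s1}.
        s fails at s0, so \Box s is false at s5.

Yes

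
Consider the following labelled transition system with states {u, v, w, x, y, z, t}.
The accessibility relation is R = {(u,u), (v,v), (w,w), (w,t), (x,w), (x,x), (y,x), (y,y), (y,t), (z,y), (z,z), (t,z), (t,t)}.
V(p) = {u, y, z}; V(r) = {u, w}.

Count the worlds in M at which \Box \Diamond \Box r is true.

Let φ = \Box \Diamond \Box r. Evaluate φ at each world:
  u (successors {u}): φ is true.
  v (successors {v}): φ is false.
  w (successors {w, t}): φ is false.
  x (successors {w, x}): φ is false.
  y (successors {x, y, t}): φ is false.
  z (successors {y, z}): φ is false.
  t (successors {z, t}): φ is false.
For instance, at w:
  At w: \Box \Diamond \Box r requires \Diamond \Box r at every successor {w, t}.
    \Diamond \Box r fails at w, so \Box \Diamond \Box r is false at w.
      At w: \Diamond \Box r requires \Box r at some successor in {w, t}.
        At w: \Box r is false.
        At t: \Box r is false.
      So \Diamond \Box r is false at w.
Satisfying worlds: {u}

1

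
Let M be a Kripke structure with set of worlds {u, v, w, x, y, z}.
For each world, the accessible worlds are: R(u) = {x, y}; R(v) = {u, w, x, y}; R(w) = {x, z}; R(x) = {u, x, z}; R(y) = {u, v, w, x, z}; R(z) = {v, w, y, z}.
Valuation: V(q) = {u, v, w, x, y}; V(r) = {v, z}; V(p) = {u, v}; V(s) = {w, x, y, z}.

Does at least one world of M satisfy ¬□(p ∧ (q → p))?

Recall that □ψ holds at a world iff ψ holds at every accessible world, and ◇ψ holds iff ψ holds at some accessible world.
Let φ = ¬□(p ∧ (q → p)). Evaluate φ at each world:
  u (successors {x, y}): φ is true.
  v (successors {u, w, x, y}): φ is true.
  w (successors {x, z}): φ is true.
  x (successors {u, x, z}): φ is true.
  y (successors {u, v, w, x, z}): φ is true.
  z (successors {v, w, y, z}): φ is true.
Detail at u (witness):
  At u: □(p ∧ (q → p)) is false, so ¬□(p ∧ (q → p)) is true.
    At u: □(p ∧ (q → p)) requires p ∧ (q → p) at every successor {x, y}.
      p ∧ (q → p) fails at x, so □(p ∧ (q → p)) is false at u.

Yes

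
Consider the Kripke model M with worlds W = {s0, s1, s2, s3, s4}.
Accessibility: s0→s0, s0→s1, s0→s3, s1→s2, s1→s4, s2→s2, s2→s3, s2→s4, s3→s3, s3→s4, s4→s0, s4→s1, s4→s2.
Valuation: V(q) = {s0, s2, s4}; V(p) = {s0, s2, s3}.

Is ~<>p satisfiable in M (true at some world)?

Recall that <>ψ holds at a world iff ψ holds at some accessible world.
Let φ = ~<>p. Evaluate φ at each world:
  s0 (successors {s0, s1, s3}): φ is false.
  s1 (successors {s2, s4}): φ is false.
  s2 (successors {s2, s3, s4}): φ is false.
  s3 (successors {s3, s4}): φ is false.
  s4 (successors {s0, s1, s2}): φ is false.
For instance, at s3:
  At s3: <>p is true, so ~<>p is false.
    At s3: <>p requires p at some successor in {s3, s4}.
      p holds at s3, so <>p is true at s3.

No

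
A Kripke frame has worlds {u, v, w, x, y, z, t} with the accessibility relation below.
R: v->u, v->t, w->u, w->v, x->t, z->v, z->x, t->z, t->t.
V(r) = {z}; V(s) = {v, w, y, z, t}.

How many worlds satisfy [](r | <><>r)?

5

Recall that []ψ holds at a world iff ψ holds at every accessible world, and <>ψ holds iff ψ holds at some accessible world.
Let φ = [](r | <><>r). Evaluate φ at each world:
  u (successors ∅): φ is true.
  v (successors {u, t}): φ is false.
  w (successors {u, v}): φ is false.
  x (successors {t}): φ is true.
  y (successors ∅): φ is true.
  z (successors {v, x}): φ is true.
  t (successors {z, t}): φ is true.
For instance, at x:
  At x: [](r | <><>r) requires r | <><>r at every successor {t}.
      At t: r is false, <><>r is true, so r | <><>r is true.
  So [](r | <><>r) is true at x.
Satisfying worlds: {u, x, y, z, t}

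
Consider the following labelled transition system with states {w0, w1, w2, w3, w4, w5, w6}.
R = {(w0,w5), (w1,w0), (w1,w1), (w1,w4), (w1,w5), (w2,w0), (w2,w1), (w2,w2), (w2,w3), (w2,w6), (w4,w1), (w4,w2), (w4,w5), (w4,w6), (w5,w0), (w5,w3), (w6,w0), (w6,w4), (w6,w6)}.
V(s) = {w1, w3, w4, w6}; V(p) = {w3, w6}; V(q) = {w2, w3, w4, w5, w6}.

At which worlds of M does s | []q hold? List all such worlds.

w0, w1, w3, w4, w6

Let φ = s | []q. Evaluate φ at each world:
  w0 (successors {w5}): φ is true.
  w1 (successors {w0, w1, w4, w5}): φ is true.
  w2 (successors {w0, w1, w2, w3, w6}): φ is false.
  w3 (successors ∅): φ is true.
  w4 (successors {w1, w2, w5, w6}): φ is true.
  w5 (successors {w0, w3}): φ is false.
  w6 (successors {w0, w4, w6}): φ is true.
For instance, at w4:
  At w4: s is true, []q is false, so s | []q is true.
    At w4: []q requires q at every successor {w1, w2, w5, w6}.
      q fails at w1, so []q is false at w4.
Satisfying worlds: {w0, w1, w3, w4, w6}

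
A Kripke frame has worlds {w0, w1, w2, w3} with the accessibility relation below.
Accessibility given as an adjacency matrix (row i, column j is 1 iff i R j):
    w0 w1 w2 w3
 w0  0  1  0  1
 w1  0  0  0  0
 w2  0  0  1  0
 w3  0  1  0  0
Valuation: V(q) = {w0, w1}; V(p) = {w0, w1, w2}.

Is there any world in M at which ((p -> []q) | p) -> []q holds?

Yes

Let φ = ((p -> []q) | p) -> []q. Evaluate φ at each world:
  w0 (successors {w1, w3}): φ is false.
  w1 (successors ∅): φ is true.
  w2 (successors {w2}): φ is false.
  w3 (successors {w1}): φ is true.
Detail at w1 (witness):
  At w1: (p -> []q) | p is true, []q is true, so ((p -> []q) | p) -> []q is true.
    At w1: p -> []q is true, p is true, so (p -> []q) | p is true.
      At w1: p is true, []q is true, so p -> []q is true.
    At w1: no accessible worlds, so []q holds vacuously.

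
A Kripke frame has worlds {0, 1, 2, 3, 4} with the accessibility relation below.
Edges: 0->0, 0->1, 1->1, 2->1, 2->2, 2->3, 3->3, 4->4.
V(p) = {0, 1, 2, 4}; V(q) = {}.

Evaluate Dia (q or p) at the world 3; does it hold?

No

Recall that Dia ψ holds at a world iff ψ holds at some accessible world.
At 3: Dia (q or p) requires q or p at some successor in {3}.
  At 3: q or p is false.
So Dia (q or p) is false at 3.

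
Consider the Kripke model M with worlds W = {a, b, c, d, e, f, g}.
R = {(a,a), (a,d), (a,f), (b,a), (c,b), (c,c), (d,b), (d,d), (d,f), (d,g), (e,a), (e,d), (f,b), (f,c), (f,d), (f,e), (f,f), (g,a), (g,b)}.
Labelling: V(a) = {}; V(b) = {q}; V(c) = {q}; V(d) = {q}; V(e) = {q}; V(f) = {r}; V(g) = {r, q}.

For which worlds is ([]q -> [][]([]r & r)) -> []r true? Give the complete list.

Recall that []ψ holds at a world iff ψ holds at every accessible world, and <>ψ holds iff ψ holds at some accessible world.
Let φ = ([]q -> [][]([]r & r)) -> []r. Evaluate φ at each world:
  a (successors {a, d, f}): φ is false.
  b (successors {a}): φ is false.
  c (successors {b, c}): φ is true.
  d (successors {b, d, f, g}): φ is false.
  e (successors {a, d}): φ is false.
  f (successors {b, c, d, e, f}): φ is false.
  g (successors {a, b}): φ is false.
For instance, at f:
  At f: []q -> [][]([]r & r) is true, []r is false, so ([]q -> [][]([]r & r)) -> []r is false.
    At f: []q is false, [][]([]r & r) is false, so []q -> [][]([]r & r) is true.
      At f: []q requires q at every successor {b, c, d, e, f}.
        q fails at f, so []q is false at f.
      At f: [][]([]r & r) requires []([]r & r) at every successor {b, c, d, e, f}.
        []([]r & r) fails at b, so [][]([]r & r) is false at f.
    At f: []r requires r at every successor {b, c, d, e, f}.
      r fails at b, so []r is false at f.
Satisfying worlds: {c}

c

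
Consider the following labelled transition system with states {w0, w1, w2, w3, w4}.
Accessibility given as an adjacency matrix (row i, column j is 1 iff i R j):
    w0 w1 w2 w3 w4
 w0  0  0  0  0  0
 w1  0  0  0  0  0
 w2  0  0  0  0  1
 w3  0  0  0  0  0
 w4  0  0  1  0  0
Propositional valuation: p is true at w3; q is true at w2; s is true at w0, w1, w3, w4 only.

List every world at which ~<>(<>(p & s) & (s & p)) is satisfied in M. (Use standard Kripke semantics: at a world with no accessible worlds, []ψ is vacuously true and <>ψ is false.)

w0, w1, w2, w3, w4

Let φ = ~<>(<>(p & s) & (s & p)). Evaluate φ at each world:
  w0 (successors ∅): φ is true.
  w1 (successors ∅): φ is true.
  w2 (successors {w4}): φ is true.
  w3 (successors ∅): φ is true.
  w4 (successors {w2}): φ is true.
For instance, at w2:
  At w2: <>(<>(p & s) & (s & p)) is false, so ~<>(<>(p & s) & (s & p)) is true.
    At w2: <>(<>(p & s) & (s & p)) requires <>(p & s) & (s & p) at some successor in {w4}.
      At w4: <>(p & s) & (s & p) is false.
    So <>(<>(p & s) & (s & p)) is false at w2.
Satisfying worlds: {w0, w1, w2, w3, w4}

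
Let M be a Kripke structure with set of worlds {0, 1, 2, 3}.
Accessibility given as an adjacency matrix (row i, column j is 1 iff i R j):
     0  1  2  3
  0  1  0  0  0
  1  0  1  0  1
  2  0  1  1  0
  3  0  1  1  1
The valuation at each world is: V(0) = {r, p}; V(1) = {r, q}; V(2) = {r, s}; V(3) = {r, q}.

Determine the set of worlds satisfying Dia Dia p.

Let φ = Dia Dia p. Evaluate φ at each world:
  0 (successors {0}): φ is true.
  1 (successors {1, 3}): φ is false.
  2 (successors {1, 2}): φ is false.
  3 (successors {1, 2, 3}): φ is false.
For instance, at 1:
  At 1: Dia Dia p requires Dia p at some successor in {1, 3}.
    At 1: Dia p is false.
    At 3: Dia p is false.
  So Dia Dia p is false at 1.
Satisfying worlds: {0}

0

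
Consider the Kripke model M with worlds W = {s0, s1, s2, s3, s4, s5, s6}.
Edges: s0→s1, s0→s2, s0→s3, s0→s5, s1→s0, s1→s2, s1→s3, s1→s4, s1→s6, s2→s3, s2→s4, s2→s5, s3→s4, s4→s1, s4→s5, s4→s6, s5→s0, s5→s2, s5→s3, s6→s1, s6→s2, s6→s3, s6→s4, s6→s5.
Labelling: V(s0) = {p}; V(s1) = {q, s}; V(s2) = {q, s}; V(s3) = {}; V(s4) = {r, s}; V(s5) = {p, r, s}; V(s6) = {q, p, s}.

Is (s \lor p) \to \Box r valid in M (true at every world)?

Let φ = (s \lor p) \to \Box r. Evaluate φ at each world:
  s0 (successors {s1, s2, s3, s5}): φ is false.
  s1 (successors {s0, s2, s3, s4, s6}): φ is false.
  s2 (successors {s3, s4, s5}): φ is false.
  s3 (successors {s4}): φ is true.
  s4 (successors {s1, s5, s6}): φ is false.
  s5 (successors {s0, s2, s3}): φ is false.
  s6 (successors {s1, s2, s3, s4, s5}): φ is false.
Detail at s0 (counterexample):
  At s0: s \lor p is true, \Box r is false, so (s \lor p) \to \Box r is false.
    At s0: \Box r requires r at every successor {s1, s2, s3, s5}.
      r fails at s1, so \Box r is false at s0.

No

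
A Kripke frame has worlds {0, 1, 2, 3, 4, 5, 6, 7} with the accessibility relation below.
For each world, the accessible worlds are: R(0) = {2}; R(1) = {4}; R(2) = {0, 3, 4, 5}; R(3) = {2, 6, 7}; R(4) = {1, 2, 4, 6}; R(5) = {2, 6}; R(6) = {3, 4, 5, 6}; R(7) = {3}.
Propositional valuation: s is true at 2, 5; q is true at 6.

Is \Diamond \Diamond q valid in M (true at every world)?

Let φ = \Diamond \Diamond q. Evaluate φ at each world:
  0 (successors {2}): φ is false.
  1 (successors {4}): φ is true.
  2 (successors {0, 3, 4, 5}): φ is true.
  3 (successors {2, 6, 7}): φ is true.
  4 (successors {1, 2, 4, 6}): φ is true.
  5 (successors {2, 6}): φ is true.
  6 (successors {3, 4, 5, 6}): φ is true.
  7 (successors {3}): φ is true.
Detail at 0 (counterexample):
  At 0: \Diamond \Diamond q requires \Diamond q at some successor in {2}.
    At 2: \Diamond q is false.
  So \Diamond \Diamond q is false at 0.

No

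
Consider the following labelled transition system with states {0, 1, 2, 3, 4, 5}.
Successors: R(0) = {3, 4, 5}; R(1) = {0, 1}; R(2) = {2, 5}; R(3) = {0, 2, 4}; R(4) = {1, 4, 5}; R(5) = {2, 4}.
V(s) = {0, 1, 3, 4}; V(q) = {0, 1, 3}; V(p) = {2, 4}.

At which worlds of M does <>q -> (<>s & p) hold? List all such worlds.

Let φ = <>q -> (<>s & p). Evaluate φ at each world:
  0 (successors {3, 4, 5}): φ is false.
  1 (successors {0, 1}): φ is false.
  2 (successors {2, 5}): φ is true.
  3 (successors {0, 2, 4}): φ is false.
  4 (successors {1, 4, 5}): φ is true.
  5 (successors {2, 4}): φ is true.
For instance, at 5:
  At 5: <>q is false, <>s & p is false, so <>q -> (<>s & p) is true.
    At 5: <>q requires q at some successor in {2, 4}.
      At 2: q is false.
      At 4: q is false.
    So <>q is false at 5.
    At 5: <>s is true, p is false, so <>s & p is false.
      At 5: <>s requires s at some successor in {2, 4}.
        s holds at 4, so <>s is true at 5.
Satisfying worlds: {2, 4, 5}

2, 4, 5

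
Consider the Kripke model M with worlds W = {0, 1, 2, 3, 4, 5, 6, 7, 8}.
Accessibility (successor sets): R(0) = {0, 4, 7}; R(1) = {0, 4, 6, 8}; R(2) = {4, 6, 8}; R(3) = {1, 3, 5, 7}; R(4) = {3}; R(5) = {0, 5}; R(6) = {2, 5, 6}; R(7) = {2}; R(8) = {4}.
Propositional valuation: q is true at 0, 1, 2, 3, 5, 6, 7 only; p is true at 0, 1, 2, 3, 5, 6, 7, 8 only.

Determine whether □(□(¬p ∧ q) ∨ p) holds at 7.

Recall that □ψ holds at a world iff ψ holds at every accessible world, and ◇ψ holds iff ψ holds at some accessible world.
At 7: □(□(¬p ∧ q) ∨ p) requires □(¬p ∧ q) ∨ p at every successor {2}.
    At 2: □(¬p ∧ q) is false, p is true, so □(¬p ∧ q) ∨ p is true.
      At 2: □(¬p ∧ q) requires ¬p ∧ q at every successor {4, 6, 8}.
        ¬p ∧ q fails at 4, so □(¬p ∧ q) is false at 2.
So □(□(¬p ∧ q) ∨ p) is true at 7.

Yes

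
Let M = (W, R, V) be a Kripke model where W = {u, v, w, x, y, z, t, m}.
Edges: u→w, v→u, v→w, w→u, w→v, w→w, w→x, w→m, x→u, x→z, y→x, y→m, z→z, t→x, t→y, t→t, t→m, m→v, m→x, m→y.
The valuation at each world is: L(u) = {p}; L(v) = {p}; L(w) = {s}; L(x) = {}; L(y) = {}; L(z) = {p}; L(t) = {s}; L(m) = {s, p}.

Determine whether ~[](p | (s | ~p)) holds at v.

No

At v: [](p | (s | ~p)) is true, so ~[](p | (s | ~p)) is false.
  At v: [](p | (s | ~p)) requires p | (s | ~p) at every successor {u, w}.
    At u: p | (s | ~p) is true.
    At w: p | (s | ~p) is true.
  So [](p | (s | ~p)) is true at v.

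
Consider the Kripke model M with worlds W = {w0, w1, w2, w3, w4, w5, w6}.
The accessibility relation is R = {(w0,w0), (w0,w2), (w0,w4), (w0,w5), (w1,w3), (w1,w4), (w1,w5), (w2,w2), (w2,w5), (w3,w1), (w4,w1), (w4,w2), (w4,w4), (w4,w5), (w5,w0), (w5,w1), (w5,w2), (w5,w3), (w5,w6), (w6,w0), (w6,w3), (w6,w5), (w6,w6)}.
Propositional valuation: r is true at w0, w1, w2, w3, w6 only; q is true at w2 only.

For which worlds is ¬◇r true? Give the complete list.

none

Let φ = ¬◇r. Evaluate φ at each world:
  w0 (successors {w0, w2, w4, w5}): φ is false.
  w1 (successors {w3, w4, w5}): φ is false.
  w2 (successors {w2, w5}): φ is false.
  w3 (successors {w1}): φ is false.
  w4 (successors {w1, w2, w4, w5}): φ is false.
  w5 (successors {w0, w1, w2, w3, w6}): φ is false.
  w6 (successors {w0, w3, w5, w6}): φ is false.
For instance, at w3:
  At w3: ◇r is true, so ¬◇r is false.
    At w3: ◇r requires r at some successor in {w1}.
      r holds at w1, so ◇r is true at w3.
Satisfying worlds: none.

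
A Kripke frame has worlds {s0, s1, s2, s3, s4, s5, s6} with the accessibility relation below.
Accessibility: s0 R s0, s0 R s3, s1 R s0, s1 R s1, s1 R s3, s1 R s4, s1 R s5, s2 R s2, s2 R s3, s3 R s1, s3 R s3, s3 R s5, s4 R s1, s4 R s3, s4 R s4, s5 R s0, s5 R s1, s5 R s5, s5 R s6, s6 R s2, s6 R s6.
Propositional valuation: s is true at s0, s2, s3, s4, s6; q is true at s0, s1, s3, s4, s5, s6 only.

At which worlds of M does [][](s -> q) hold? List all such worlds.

Let φ = [][](s -> q). Evaluate φ at each world:
  s0 (successors {s0, s3}): φ is true.
  s1 (successors {s0, s1, s3, s4, s5}): φ is true.
  s2 (successors {s2, s3}): φ is false.
  s3 (successors {s1, s3, s5}): φ is true.
  s4 (successors {s1, s3, s4}): φ is true.
  s5 (successors {s0, s1, s5, s6}): φ is false.
  s6 (successors {s2, s6}): φ is false.
For instance, at s2:
  At s2: [][](s -> q) requires [](s -> q) at every successor {s2, s3}.
    [](s -> q) fails at s2, so [][](s -> q) is false at s2.
      At s2: [](s -> q) requires s -> q at every successor {s2, s3}.
        s -> q fails at s2, so [](s -> q) is false at s2.
Satisfying worlds: {s0, s1, s3, s4}

s0, s1, s3, s4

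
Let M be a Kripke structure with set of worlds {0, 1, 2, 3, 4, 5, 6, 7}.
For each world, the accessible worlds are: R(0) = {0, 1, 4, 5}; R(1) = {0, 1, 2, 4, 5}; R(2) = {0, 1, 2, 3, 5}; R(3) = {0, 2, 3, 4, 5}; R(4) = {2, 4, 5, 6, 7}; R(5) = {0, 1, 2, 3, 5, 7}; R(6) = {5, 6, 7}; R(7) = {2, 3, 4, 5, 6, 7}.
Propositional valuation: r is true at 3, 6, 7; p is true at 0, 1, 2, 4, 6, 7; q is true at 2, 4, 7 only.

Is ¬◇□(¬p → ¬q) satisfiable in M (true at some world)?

Let φ = ¬◇□(¬p → ¬q). Evaluate φ at each world:
  0 (successors {0, 1, 4, 5}): φ is false.
  1 (successors {0, 1, 2, 4, 5}): φ is false.
  2 (successors {0, 1, 2, 3, 5}): φ is false.
  3 (successors {0, 2, 3, 4, 5}): φ is false.
  4 (successors {2, 4, 5, 6, 7}): φ is false.
  5 (successors {0, 1, 2, 3, 5, 7}): φ is false.
  6 (successors {5, 6, 7}): φ is false.
  7 (successors {2, 3, 4, 5, 6, 7}): φ is false.
For instance, at 0:
  At 0: ◇□(¬p → ¬q) is true, so ¬◇□(¬p → ¬q) is false.
    At 0: ◇□(¬p → ¬q) requires □(¬p → ¬q) at some successor in {0, 1, 4, 5}.
      □(¬p → ¬q) holds at 0, so ◇□(¬p → ¬q) is true at 0.

No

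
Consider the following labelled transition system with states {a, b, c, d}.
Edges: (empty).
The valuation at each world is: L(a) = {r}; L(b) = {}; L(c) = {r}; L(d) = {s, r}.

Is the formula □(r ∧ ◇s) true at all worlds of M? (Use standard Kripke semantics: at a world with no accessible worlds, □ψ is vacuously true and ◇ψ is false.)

Let φ = □(r ∧ ◇s). Evaluate φ at each world:
  a (successors ∅): φ is true.
  b (successors ∅): φ is true.
  c (successors ∅): φ is true.
  d (successors ∅): φ is true.
For instance, at a:
  At a: no accessible worlds, so □(r ∧ ◇s) holds vacuously.

Yes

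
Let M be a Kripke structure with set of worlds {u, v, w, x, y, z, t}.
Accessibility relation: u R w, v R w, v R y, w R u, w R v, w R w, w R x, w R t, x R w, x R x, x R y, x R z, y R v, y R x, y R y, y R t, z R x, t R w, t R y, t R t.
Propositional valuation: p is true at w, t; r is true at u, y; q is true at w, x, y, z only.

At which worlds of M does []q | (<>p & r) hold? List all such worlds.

Let φ = []q | (<>p & r). Evaluate φ at each world:
  u (successors {w}): φ is true.
  v (successors {w, y}): φ is true.
  w (successors {u, v, w, x, t}): φ is false.
  x (successors {w, x, y, z}): φ is true.
  y (successors {v, x, y, t}): φ is true.
  z (successors {x}): φ is true.
  t (successors {w, y, t}): φ is false.
For instance, at w:
  At w: []q is false, <>p & r is false, so []q | (<>p & r) is false.
    At w: []q requires q at every successor {u, v, w, x, t}.
      q fails at u, so []q is false at w.
    At w: <>p is true, r is false, so <>p & r is false.
      At w: <>p requires p at some successor in {u, v, w, x, t}.
        p holds at w, so <>p is true at w.
Satisfying worlds: {u, v, x, y, z}

u, v, x, y, z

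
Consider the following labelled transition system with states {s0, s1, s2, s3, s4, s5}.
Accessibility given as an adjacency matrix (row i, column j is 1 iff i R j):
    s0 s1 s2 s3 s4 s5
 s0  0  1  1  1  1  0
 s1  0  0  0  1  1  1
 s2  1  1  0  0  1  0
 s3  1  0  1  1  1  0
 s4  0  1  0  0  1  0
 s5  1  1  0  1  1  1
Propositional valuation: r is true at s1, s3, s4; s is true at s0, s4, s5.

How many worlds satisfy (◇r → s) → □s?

3

Let φ = (◇r → s) → □s. Evaluate φ at each world:
  s0 (successors {s1, s2, s3, s4}): φ is false.
  s1 (successors {s3, s4, s5}): φ is true.
  s2 (successors {s0, s1, s4}): φ is true.
  s3 (successors {s0, s2, s3, s4}): φ is true.
  s4 (successors {s1, s4}): φ is false.
  s5 (successors {s0, s1, s3, s4, s5}): φ is false.
For instance, at s2:
  At s2: ◇r → s is false, □s is false, so (◇r → s) → □s is true.
    At s2: ◇r is true, s is false, so ◇r → s is false.
      At s2: ◇r requires r at some successor in {s0, s1, s4}.
        r holds at s1, so ◇r is true at s2.
    At s2: □s requires s at every successor {s0, s1, s4}.
      s fails at s1, so □s is false at s2.
Satisfying worlds: {s1, s2, s3}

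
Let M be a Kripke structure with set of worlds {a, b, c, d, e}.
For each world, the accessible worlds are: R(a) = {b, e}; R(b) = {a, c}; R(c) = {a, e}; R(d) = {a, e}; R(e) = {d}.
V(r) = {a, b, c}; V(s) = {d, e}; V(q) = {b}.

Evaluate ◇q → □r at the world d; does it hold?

Yes

At d: ◇q is false, □r is false, so ◇q → □r is true.
  At d: ◇q requires q at some successor in {a, e}.
    At a: q is false.
    At e: q is false.
  So ◇q is false at d.
  At d: □r requires r at every successor {a, e}.
    r fails at e, so □r is false at d.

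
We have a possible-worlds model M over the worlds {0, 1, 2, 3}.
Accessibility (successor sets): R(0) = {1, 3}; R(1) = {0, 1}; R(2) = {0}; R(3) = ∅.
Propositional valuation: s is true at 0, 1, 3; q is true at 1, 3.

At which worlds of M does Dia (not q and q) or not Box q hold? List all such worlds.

Let φ = Dia (not q and q) or not Box q. Evaluate φ at each world:
  0 (successors {1, 3}): φ is false.
  1 (successors {0, 1}): φ is true.
  2 (successors {0}): φ is true.
  3 (successors ∅): φ is false.
For instance, at 0:
  At 0: Dia (not q and q) is false, not Box q is false, so Dia (not q and q) or not Box q is false.
    At 0: Dia (not q and q) requires not q and q at some successor in {1, 3}.
      At 1: not q and q is false.
      At 3: not q and q is false.
    So Dia (not q and q) is false at 0.
    At 0: Box q is true, so not Box q is false.
      At 0: Box q requires q at every successor {1, 3}.
        At 1: q is true.
        At 3: q is true.
      So Box q is true at 0.
Satisfying worlds: {1, 2}

1, 2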